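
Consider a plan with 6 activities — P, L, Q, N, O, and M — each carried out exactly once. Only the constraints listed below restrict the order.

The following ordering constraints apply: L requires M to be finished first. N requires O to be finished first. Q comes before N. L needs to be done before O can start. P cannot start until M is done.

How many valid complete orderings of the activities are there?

19

2 activities have no prerequisites (Q, M), so any of them could come first.
Counting all ways to extend the partial order to a total order gives 19.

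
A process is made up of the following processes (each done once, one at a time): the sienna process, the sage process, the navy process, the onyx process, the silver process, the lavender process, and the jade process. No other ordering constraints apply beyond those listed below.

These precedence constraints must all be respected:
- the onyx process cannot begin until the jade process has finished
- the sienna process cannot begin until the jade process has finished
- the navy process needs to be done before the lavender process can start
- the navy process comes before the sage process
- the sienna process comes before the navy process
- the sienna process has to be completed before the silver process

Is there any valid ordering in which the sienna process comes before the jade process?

The constraints give a chain the jade process → the sienna process, which forces the jade process before the sienna process.
Hence the sienna process can never be scheduled before the jade process.

No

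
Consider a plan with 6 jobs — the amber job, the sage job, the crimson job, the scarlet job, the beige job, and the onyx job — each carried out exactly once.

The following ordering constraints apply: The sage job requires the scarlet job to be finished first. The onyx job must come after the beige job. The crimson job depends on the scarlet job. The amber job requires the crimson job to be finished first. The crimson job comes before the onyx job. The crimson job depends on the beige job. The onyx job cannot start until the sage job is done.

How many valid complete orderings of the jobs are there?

2 jobs have no prerequisites (the scarlet job, the beige job), so any of them could come first.
Systematically extending each partial ordering one job at a time and counting, there are 12 complete orderings.

12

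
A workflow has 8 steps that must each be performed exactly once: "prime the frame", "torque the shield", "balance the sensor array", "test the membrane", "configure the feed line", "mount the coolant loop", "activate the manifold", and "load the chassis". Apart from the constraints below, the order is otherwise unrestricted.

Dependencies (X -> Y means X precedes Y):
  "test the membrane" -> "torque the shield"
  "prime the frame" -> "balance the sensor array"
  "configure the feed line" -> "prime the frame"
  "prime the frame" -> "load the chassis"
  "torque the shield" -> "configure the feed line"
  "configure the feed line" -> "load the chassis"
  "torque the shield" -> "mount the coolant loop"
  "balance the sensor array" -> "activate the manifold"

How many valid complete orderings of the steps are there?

"test the membrane" is the only step with nothing required before it, so every ordering starts there.
Counting all ways to extend the partial order to a total order gives 18.

18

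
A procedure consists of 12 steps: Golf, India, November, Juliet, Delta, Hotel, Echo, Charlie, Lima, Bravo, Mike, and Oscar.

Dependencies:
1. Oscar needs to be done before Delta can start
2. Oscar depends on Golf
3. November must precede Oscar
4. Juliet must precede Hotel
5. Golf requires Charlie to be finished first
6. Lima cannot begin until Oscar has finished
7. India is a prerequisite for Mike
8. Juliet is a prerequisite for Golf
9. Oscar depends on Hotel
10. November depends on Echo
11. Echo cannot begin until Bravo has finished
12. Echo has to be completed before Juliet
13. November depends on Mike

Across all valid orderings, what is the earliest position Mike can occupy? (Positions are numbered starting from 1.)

The only step forced before Mike (directly or transitively) is India.
So at minimum 1 step comes before Mike, putting Mike no earlier than position 2. That position is achievable by scheduling exactly that predecessor first.

2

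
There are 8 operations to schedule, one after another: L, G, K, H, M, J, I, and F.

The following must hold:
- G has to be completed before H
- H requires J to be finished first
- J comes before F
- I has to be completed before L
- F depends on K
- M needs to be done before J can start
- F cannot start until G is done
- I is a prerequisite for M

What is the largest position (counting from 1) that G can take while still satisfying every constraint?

Following every chain forward from G, the operations that must come later are H, F — 2 of them.
With 2 mandatory successors out of 8 operations total, the latest slot for G is 8−2 = 6, and it's reachable by doing all non-successors before G.

6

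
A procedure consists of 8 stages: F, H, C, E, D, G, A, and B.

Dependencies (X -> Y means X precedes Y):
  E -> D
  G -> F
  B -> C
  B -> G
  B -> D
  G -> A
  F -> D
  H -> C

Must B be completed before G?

Chaining the stated constraints: B → G.
That forces B before G in every valid schedule.

Yes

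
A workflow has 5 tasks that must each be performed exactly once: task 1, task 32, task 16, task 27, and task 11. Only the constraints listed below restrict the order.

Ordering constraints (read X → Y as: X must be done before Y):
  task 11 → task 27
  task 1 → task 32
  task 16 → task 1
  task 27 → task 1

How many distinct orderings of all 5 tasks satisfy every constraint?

3

The tasks with no prerequisites are task 16, task 11; any of them can be placed first.
Enumerating by repeatedly choosing an available task (one whose prerequisites are all placed) gives 3 distinct complete orderings.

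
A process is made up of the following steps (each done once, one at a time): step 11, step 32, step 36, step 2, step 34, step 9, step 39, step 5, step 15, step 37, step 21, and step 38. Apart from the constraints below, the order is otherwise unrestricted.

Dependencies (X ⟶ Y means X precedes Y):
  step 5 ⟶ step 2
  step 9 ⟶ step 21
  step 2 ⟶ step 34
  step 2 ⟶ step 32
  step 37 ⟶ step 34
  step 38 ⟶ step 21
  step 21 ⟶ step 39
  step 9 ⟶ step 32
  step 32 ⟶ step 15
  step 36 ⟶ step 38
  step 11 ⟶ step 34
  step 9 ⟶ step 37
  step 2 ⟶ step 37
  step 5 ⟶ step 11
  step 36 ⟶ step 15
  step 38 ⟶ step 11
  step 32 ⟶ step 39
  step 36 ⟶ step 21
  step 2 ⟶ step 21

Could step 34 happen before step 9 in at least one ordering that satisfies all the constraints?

Following step 9 → step 37 → step 34, step 9 must precede step 34 in every valid ordering.
So no valid ordering can have step 34 before step 9.

No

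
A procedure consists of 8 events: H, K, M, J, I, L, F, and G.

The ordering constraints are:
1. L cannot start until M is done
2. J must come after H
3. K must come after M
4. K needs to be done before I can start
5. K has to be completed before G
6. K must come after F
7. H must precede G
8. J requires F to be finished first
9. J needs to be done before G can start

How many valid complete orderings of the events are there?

3 events have no prerequisites (H, M, F), so any of them could come first.
Enumerating by repeatedly choosing an available event (one whose prerequisites are all placed) gives 248 distinct complete orderings.

248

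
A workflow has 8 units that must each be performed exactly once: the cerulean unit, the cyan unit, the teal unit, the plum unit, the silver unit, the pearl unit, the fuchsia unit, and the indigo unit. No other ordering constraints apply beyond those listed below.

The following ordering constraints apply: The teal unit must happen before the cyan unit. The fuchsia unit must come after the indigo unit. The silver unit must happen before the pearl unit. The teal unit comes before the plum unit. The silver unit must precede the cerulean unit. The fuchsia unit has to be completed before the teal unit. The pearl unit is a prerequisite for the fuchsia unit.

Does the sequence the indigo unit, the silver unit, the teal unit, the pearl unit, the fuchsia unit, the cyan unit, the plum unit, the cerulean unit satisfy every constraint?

The sequence places the teal unit ahead of the fuchsia unit.
But one of the constraints requires the fuchsia unit before the teal unit, so this ordering violates it.

No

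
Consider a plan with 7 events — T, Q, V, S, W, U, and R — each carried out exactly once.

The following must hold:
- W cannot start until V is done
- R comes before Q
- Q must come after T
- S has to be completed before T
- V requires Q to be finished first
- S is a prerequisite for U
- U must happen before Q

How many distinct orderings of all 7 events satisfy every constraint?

The events with no prerequisites are S, R; any of them can be placed first.
Enumerating by repeatedly choosing an available event (one whose prerequisites are all placed) gives 8 distinct complete orderings.

8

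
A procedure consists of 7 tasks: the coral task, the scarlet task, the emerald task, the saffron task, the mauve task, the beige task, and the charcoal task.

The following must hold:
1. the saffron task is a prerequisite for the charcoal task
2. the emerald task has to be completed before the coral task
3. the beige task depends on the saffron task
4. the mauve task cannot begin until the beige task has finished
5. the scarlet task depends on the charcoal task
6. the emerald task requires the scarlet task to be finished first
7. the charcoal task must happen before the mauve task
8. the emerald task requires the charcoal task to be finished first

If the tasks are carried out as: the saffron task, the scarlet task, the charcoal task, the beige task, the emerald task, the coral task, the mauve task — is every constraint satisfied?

The sequence places the scarlet task ahead of the charcoal task.
That contradicts the constraint that the charcoal task must precede the scarlet task.

No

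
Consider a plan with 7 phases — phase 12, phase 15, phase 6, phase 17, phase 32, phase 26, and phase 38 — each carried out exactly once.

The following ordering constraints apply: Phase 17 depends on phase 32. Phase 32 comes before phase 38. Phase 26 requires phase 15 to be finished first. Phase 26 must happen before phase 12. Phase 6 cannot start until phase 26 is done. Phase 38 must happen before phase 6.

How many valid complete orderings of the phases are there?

The phases with no prerequisites are phase 15, phase 32; any of them can be placed first.
Systematically extending each partial ordering one phase at a time and counting, there are 82 complete orderings.

82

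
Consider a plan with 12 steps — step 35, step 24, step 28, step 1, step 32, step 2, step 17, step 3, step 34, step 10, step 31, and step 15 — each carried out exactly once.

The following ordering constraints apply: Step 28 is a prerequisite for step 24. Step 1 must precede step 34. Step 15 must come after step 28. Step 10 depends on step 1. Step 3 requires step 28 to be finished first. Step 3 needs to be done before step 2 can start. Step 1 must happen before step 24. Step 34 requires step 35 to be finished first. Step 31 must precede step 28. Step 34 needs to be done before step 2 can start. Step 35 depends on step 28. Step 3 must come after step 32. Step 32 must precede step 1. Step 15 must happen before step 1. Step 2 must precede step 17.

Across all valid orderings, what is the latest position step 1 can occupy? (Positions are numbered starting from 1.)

The steps that are forced after step 1, directly or by a chain of constraints, are step 24, step 2, step 17, step 34, step 10. That's 5 steps.
With 5 mandatory successors out of 12 steps total, the latest slot for step 1 is 12−5 = 7, and it's reachable by doing all non-successors before step 1.

7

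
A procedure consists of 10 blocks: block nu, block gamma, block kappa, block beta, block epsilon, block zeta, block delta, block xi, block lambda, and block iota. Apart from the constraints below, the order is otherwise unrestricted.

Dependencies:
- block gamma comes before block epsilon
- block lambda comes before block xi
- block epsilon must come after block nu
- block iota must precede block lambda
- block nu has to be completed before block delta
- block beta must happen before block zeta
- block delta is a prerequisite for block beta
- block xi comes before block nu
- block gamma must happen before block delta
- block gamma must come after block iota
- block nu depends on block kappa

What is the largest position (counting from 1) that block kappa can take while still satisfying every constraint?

5

Every block that must follow block kappa has to come after it. Tracing all chains starting from block kappa, those blocks are: block nu, block beta, block epsilon, block zeta, block delta — 5 in total.
So at least 5 blocks follow block kappa, putting block kappa no later than position 5. That position is achievable by scheduling everything else first.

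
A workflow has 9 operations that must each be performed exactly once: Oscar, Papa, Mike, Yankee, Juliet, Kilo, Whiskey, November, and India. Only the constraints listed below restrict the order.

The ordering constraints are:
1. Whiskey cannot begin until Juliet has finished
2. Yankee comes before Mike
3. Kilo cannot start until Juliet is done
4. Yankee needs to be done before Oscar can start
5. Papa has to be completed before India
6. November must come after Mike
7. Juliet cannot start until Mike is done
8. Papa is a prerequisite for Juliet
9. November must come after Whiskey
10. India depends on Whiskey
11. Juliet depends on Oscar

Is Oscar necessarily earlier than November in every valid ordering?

Yes

Chaining the stated constraints: Oscar → Juliet → Whiskey → November.
So Oscar must precede November in any valid ordering.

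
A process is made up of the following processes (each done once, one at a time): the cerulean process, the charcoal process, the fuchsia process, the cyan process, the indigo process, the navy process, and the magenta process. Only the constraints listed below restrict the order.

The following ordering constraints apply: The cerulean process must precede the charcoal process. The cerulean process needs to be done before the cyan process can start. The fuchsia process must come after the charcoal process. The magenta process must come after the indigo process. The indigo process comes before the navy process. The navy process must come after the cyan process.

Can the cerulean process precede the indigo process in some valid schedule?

The constraints leave the cerulean process and the indigo process unordered relative to each other; nothing requires the indigo process earlier.
That means at least one valid schedule has the cerulean process before the indigo process.

Yes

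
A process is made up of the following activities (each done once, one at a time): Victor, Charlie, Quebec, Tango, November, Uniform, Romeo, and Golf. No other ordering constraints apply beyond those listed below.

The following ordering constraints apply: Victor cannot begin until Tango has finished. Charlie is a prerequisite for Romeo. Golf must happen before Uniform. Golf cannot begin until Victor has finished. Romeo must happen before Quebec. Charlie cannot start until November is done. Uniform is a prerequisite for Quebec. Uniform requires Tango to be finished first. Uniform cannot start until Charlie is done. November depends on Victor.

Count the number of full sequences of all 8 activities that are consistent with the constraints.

7

Tango is the only activity with nothing required before it, so every ordering starts there.
Systematically extending each partial ordering one activity at a time and counting, there are 7 complete orderings.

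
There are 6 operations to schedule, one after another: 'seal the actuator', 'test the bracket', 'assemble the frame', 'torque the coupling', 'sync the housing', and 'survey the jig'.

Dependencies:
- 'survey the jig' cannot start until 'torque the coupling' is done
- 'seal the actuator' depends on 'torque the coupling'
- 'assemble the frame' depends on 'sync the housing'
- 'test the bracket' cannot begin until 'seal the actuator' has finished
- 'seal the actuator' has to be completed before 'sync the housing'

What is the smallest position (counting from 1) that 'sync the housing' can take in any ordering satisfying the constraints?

Working backwards through the constraints from 'sync the housing', its full set of required predecessors is 'seal the actuator', 'torque the coupling' — 2 of them.
With 2 mandatory predecessors, the earliest 'sync the housing' can sit is position 2+1 = 3, and placing just those 2 first achieves it.

3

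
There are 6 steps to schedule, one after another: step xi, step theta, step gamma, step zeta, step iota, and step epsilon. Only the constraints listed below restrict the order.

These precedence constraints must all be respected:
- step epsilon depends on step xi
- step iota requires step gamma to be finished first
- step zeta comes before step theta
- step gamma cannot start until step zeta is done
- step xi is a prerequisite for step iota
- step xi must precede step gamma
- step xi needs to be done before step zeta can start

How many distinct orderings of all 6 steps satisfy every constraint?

Only step xi has no prerequisites, so it must go first.
Systematically extending each partial ordering one step at a time and counting, there are 15 complete orderings.

15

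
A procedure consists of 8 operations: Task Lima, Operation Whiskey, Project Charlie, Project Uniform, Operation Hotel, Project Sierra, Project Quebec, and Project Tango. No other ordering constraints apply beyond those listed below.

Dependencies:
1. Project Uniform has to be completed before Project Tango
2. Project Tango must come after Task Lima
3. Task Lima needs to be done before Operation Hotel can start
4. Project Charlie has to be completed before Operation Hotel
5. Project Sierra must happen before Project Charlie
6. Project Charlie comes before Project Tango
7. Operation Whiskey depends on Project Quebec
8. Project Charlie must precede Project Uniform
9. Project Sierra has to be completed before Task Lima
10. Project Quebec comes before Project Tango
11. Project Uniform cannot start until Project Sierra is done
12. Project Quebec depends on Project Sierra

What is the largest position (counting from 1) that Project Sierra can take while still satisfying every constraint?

Every operation that must follow Project Sierra has to come after it. Tracing all chains starting from Project Sierra, those operations are: Task Lima, Operation Whiskey, Project Charlie, Project Uniform, Operation Hotel, Project Quebec, Project Tango — 7 in total.
With 7 mandatory successors out of 8 operations total, the latest slot for Project Sierra is 8−7 = 1, and it's reachable by doing all non-successors before Project Sierra.

1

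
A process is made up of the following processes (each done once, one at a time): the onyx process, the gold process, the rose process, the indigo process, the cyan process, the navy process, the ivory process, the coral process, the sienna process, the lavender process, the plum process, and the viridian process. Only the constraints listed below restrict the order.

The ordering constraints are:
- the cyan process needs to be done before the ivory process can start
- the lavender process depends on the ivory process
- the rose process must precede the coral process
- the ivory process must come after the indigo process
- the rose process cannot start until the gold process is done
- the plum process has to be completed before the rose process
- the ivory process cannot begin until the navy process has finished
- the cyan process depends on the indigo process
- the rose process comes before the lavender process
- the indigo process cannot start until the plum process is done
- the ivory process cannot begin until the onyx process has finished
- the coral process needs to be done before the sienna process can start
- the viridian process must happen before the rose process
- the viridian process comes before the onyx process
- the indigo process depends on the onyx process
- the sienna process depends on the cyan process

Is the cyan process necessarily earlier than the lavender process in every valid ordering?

Chaining the stated constraints: the cyan process → the ivory process → the lavender process.
So the cyan process must precede the lavender process in any valid ordering.

Yes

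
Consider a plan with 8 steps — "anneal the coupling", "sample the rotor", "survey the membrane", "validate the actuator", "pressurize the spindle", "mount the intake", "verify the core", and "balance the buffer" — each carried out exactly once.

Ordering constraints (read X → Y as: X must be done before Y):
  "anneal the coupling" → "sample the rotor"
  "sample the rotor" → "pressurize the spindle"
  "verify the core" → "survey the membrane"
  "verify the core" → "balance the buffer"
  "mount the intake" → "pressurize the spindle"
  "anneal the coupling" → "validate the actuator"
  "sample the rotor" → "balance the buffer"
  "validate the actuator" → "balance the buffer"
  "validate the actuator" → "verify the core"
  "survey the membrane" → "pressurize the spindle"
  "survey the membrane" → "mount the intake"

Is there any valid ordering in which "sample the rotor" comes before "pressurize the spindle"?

Every valid ordering already has "sample the rotor" before "pressurize the spindle" (the constraints require it), so in particular at least one does.

Yes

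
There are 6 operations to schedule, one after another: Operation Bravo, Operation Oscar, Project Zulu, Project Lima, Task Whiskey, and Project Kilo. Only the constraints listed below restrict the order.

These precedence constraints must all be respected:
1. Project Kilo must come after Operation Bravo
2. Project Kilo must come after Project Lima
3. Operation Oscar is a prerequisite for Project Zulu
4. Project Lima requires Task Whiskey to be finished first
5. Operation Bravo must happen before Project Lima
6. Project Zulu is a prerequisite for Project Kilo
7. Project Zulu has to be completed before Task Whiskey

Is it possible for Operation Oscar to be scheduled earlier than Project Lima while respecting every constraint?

Yes

Operation Oscar is actually forced before Project Lima by the constraints, so certainly some valid ordering has Operation Oscar first.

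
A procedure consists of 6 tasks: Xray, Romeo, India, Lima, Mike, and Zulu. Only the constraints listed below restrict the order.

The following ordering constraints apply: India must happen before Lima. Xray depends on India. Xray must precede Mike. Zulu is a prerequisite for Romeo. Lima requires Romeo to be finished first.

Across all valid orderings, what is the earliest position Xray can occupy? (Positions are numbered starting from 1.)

2

The only task forced before Xray (directly or transitively) is India.
So at minimum 1 task comes before Xray, putting Xray no earlier than position 2. That position is achievable by scheduling exactly that predecessor first.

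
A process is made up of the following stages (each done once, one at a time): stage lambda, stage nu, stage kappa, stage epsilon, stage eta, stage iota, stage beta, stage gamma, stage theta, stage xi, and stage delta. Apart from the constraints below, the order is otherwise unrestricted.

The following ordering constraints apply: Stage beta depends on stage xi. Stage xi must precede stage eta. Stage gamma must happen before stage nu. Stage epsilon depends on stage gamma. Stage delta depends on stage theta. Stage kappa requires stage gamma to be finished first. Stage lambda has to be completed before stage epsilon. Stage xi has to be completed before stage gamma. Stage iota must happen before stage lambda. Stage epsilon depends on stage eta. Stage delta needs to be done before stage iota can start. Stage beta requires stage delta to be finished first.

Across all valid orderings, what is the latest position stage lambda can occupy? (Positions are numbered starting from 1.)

10

The only stage forced after stage lambda (directly or by a chain) is stage epsilon.
So at least 1 stage follows stage lambda, putting stage lambda no later than position 10. That position is achievable by scheduling everything else first.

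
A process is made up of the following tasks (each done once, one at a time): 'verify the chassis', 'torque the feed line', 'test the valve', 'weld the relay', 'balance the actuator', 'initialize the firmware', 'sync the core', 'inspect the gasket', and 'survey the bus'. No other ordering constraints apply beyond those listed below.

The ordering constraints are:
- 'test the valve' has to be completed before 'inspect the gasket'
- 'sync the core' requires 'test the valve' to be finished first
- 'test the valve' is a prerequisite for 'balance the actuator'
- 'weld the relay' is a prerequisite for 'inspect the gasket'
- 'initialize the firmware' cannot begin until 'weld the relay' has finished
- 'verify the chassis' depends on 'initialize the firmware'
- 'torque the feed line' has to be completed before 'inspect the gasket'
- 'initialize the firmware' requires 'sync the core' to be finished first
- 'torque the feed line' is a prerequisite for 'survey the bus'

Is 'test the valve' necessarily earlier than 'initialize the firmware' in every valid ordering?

Yes

Following the dependencies: 'test the valve' → 'sync the core' → 'initialize the firmware'.
Hence 'test the valve' necessarily comes before 'initialize the firmware'.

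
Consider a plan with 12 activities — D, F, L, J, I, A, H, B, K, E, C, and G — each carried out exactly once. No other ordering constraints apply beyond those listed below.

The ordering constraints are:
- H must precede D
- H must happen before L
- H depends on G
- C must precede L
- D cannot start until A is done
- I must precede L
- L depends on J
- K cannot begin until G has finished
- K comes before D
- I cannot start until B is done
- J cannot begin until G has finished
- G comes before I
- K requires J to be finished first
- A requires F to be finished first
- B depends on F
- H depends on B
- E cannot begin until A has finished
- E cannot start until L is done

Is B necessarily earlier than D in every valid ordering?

Yes

Chaining the stated constraints: B → H → D.
So B must precede D in any valid ordering.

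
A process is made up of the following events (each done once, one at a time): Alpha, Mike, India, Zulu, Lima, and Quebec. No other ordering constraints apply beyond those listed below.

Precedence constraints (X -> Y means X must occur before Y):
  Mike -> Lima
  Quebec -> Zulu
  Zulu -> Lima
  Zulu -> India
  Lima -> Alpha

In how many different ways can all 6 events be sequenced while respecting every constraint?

2 events have no prerequisites (Mike, Quebec), so any of them could come first.
Counting all ways to extend the partial order to a total order gives 10.

10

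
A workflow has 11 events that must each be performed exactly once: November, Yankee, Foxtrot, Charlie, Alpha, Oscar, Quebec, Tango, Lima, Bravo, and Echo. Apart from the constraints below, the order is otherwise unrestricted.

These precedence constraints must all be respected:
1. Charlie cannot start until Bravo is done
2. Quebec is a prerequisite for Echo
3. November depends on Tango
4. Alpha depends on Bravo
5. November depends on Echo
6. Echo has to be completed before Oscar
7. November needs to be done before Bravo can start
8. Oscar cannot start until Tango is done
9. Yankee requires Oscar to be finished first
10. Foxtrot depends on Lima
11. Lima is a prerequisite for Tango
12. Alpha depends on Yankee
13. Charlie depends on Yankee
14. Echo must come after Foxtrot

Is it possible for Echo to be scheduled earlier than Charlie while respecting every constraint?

Every valid ordering already has Echo before Charlie (the constraints require it), so in particular at least one does.

Yes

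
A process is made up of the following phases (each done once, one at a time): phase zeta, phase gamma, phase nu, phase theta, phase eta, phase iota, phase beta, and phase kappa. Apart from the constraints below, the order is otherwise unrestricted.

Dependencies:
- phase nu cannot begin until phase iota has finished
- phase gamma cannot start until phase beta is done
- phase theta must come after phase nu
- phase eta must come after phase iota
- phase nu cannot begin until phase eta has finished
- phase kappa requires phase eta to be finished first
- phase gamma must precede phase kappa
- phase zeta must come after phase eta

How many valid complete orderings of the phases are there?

The phases with no prerequisites are phase iota, phase beta; any of them can be placed first.
Enumerating by repeatedly choosing an available phase (one whose prerequisites are all placed) gives 156 distinct complete orderings.

156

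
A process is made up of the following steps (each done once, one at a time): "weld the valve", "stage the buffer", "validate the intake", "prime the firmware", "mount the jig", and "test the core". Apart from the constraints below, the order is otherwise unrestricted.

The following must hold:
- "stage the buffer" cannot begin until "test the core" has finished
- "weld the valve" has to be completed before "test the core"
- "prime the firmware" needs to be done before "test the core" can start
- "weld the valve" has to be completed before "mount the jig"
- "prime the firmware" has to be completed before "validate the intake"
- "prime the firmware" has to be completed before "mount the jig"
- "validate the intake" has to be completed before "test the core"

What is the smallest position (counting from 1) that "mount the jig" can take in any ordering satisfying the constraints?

The steps that are forced before "mount the jig", directly or transitively, are "weld the valve", "prime the firmware". That's 2 steps.
So at minimum 2 steps come before "mount the jig", putting "mount the jig" no earlier than position 3. That position is achievable by scheduling exactly those predecessors first.

3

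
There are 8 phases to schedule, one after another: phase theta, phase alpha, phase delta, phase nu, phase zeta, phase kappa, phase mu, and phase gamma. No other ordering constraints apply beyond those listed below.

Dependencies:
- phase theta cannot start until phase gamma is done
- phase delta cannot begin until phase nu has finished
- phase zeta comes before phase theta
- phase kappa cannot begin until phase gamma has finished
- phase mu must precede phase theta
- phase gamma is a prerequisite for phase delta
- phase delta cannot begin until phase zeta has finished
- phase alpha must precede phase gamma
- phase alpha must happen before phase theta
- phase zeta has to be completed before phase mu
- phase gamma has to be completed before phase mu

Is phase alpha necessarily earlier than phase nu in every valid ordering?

No

Phase alpha and phase nu are not related by any chain of constraints.
So phase alpha can come before phase nu or after — it is not forced.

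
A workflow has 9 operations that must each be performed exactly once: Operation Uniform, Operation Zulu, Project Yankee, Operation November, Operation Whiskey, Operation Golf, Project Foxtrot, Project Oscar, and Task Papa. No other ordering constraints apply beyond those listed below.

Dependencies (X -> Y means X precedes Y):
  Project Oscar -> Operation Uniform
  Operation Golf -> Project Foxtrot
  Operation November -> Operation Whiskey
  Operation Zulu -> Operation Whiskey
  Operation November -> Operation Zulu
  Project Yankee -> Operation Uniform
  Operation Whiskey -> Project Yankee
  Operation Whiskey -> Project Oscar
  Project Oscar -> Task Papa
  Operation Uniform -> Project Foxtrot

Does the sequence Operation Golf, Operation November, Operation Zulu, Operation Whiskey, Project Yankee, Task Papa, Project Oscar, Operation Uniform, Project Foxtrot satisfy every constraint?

No

The sequence places Task Papa ahead of Project Oscar.
But one of the constraints requires Project Oscar before Task Papa, so this ordering violates it.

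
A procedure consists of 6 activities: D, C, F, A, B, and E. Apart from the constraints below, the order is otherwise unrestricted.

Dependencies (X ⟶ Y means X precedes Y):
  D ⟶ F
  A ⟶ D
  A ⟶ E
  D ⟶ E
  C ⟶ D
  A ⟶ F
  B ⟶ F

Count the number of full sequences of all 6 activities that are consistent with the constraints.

18

The activities with no prerequisites are C, A, B; any of them can be placed first.
Systematically extending each partial ordering one activity at a time and counting, there are 18 complete orderings.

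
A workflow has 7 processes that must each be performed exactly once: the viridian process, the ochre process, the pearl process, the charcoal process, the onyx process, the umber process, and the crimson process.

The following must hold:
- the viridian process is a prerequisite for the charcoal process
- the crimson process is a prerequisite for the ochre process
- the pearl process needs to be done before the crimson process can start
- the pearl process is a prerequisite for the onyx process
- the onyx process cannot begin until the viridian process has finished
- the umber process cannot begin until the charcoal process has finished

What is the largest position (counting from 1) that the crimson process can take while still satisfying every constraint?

The only process forced after the crimson process (directly or by a chain) is the ochre process.
With 1 mandatory successor out of 7 processes total, the latest slot for the crimson process is 7−1 = 6, and it's reachable by doing all non-successors before the crimson process.

6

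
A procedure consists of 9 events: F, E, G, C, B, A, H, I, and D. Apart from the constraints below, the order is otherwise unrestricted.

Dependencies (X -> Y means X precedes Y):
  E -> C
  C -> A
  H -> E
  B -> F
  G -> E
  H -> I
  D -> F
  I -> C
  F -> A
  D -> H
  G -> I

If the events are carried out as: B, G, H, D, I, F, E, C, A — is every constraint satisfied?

Here D comes after H.
But one of the constraints requires D before H, so this ordering violates it.

No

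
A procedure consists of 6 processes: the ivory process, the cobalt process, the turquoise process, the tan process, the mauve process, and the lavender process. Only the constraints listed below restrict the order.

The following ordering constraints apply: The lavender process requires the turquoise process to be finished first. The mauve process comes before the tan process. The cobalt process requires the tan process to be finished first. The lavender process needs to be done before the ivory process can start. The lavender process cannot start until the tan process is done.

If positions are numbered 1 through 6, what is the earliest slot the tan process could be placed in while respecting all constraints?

2

Working backwards through the constraints from the tan process, its only required predecessor is the mauve process.
So at minimum 1 process comes before the tan process, putting the tan process no earlier than position 2. That position is achievable by scheduling exactly that predecessor first.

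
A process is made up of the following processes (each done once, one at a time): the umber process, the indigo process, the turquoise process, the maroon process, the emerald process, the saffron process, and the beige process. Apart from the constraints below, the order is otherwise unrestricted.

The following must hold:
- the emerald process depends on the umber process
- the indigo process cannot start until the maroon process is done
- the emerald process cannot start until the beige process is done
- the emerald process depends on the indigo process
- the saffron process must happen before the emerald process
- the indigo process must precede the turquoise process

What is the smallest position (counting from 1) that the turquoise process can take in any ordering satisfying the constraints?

The processes that are forced before the turquoise process, directly or transitively, are the indigo process, the maroon process. That's 2 processes.
With 2 mandatory predecessors, the earliest the turquoise process can sit is position 2+1 = 3, and placing just those 2 first achieves it.

3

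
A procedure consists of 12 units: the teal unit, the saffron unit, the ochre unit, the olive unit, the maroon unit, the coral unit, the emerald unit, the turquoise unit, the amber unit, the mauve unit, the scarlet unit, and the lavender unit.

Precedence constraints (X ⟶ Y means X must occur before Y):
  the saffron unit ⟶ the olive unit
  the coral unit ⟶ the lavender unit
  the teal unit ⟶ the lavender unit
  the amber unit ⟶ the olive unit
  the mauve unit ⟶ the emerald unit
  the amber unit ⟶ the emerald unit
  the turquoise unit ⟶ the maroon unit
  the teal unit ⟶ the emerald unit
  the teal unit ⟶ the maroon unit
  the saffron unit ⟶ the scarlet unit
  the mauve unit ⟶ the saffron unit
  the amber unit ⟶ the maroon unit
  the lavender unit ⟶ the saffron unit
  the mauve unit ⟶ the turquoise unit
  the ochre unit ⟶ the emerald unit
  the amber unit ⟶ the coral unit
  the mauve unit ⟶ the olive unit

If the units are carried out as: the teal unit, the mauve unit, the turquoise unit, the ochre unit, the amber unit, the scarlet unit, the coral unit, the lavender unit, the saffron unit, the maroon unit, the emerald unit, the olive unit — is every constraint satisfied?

No

In the proposed order, the scarlet unit appears before the saffron unit.
That contradicts the constraint that the saffron unit must precede the scarlet unit.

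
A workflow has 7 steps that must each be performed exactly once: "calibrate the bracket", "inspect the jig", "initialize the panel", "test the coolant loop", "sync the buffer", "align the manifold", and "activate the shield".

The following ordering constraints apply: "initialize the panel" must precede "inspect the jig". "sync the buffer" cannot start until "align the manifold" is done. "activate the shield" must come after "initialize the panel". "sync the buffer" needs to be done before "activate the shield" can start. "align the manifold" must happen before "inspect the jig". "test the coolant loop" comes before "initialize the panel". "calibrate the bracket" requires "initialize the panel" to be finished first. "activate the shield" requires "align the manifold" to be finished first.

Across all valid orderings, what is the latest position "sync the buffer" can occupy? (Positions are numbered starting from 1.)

The only step forced after "sync the buffer" (directly or by a chain) is "activate the shield".
With 1 mandatory successor out of 7 steps total, the latest slot for "sync the buffer" is 7−1 = 6, and it's reachable by doing all non-successors before "sync the buffer".

6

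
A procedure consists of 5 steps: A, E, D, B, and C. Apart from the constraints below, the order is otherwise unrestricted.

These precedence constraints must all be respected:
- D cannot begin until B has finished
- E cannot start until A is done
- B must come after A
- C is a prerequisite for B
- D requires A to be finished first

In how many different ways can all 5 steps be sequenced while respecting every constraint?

7

The steps with no prerequisites are A, C; any of them can be placed first.
Enumerating by repeatedly choosing an available step (one whose prerequisites are all placed) gives 7 distinct complete orderings.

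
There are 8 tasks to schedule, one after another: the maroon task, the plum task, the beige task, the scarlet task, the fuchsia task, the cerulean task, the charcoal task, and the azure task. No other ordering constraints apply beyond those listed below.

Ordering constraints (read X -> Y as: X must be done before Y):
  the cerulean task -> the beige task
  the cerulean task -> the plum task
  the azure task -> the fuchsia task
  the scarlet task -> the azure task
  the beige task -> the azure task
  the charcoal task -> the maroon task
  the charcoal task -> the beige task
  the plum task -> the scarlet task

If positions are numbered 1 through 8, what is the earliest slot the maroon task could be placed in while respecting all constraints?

The only task forced before the maroon task (directly or transitively) is the charcoal task.
With 1 mandatory predecessor, the earliest the maroon task can sit is position 1+1 = 2, and placing just that one first achieves it.

2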